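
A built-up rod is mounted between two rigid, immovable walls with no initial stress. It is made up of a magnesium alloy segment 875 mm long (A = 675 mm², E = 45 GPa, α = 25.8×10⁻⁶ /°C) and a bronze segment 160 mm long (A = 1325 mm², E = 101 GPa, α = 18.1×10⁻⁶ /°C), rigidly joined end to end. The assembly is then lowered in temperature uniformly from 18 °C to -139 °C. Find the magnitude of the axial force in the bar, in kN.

With the walls removed the bar would change length by δ_free = Σ αᵢΔT Lᵢ = 25.8×10⁻⁶×157×875 + 18.1×10⁻⁶×157×160 = 3.999 mm.
Since the ends are fixed, an axial force P builds up, equal in every segment, with P · Σ Lᵢ/(AᵢEᵢ) = δ_free.
The series flexibility is Σ Lᵢ/(AᵢEᵢ) = 875/(675×45×10³) + 160/(1325×101×10³) = 3×10⁻⁵ mm/N.
So P = 3.999 / 3×10⁻⁵ = 133.3 kN, tensile.

P ≈ 133 kN (tensile)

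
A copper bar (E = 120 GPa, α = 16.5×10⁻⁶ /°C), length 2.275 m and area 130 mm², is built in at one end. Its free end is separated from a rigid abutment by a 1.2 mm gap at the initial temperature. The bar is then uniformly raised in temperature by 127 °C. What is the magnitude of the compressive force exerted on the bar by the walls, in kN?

Free thermal elongation = αΔT L = 16.5×10⁻⁶ × 127 × 2275 = 4.767 mm.
This exceeds the 1.2 mm gap, so the wall pushes back. The portion of expansion that must be recovered elastically is δ_free − gap = 4.767 − 1.2 = 3.567 mm.
So σ = E(δ_free − g)/L = 120×10³ × 3.567/2275 = 188.2 MPa.
P = σA = 188.2 × 130 = 24.46 kN.

P ≈ 24.5 kN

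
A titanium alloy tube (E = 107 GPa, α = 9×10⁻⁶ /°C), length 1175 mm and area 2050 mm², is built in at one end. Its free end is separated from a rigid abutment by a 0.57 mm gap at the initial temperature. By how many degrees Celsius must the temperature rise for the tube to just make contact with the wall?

Contact occurs when the free expansion equals the gap: αΔT L = 0.57 mm.
ΔT = 0.57 / (9×10⁻⁶ × 1175) = 53.9 °C.

ΔT ≈ 53.9 °C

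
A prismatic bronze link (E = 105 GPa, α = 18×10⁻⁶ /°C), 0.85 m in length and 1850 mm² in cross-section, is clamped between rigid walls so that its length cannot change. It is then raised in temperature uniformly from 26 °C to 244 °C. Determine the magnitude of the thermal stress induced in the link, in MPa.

With length fixed, the mechanical strain must cancel the thermal strain αΔT = 18×10⁻⁶ × 218 = 3924×10⁻⁶.
The stress required to suppress this strain is σ = Eε = 105×10³ × 3924×10⁻⁶ = 412 MPa, compressive since the link is trying to expand.

σ ≈ 412 MPa (compressive)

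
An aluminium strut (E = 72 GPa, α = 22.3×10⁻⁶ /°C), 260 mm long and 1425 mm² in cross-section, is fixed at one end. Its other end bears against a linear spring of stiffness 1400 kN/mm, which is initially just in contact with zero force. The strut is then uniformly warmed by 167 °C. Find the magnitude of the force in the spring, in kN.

P ≈ 298 kN

The unrestrained thermal change is αΔT L = 22.3×10⁻⁶ × 167 × 260 = 0.9683 mm.
With a force P in the spring, the elastic change of the strut is PL/(AE) and that of the spring is P/k; compatibility requires their sum to equal δ_free.
P [ L/(AE) + 1/k ] = δ_free → P [ 260/(1425×72×10³) + 1/(1400×10³) ] = 0.9683.
P = 0.9683 / 3.248×10⁻⁶ = 298100 N.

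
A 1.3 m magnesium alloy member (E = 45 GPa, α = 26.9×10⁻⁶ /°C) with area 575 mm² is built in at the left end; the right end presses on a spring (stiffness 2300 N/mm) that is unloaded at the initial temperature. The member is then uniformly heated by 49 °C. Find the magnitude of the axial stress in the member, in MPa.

If the spring were absent the member would lengthen by αΔT L = 26.9×10⁻⁶ × 49 × 1300 = 1.714 mm.
Let P be the compressive force at the spring. The member shortens elastically by PL/(AE) and the spring compresses by P/k; together these equal δ_free.
So P = δ_free / [L/(AE) + 1/k] = 1.714 / [ 1300/(575×45×10³) + 1/(2300) ].
P = 1.714 / 0.000485 = 3533 N.
σ = P/A = 3533/575 = 6.144 MPa.

σ ≈ 6.14 MPa (compressive)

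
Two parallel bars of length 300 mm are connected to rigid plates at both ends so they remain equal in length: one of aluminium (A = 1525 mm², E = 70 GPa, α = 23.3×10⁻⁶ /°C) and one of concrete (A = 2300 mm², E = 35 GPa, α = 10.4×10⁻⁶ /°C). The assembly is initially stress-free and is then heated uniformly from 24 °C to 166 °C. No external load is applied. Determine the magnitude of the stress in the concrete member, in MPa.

σ ≈ 36.6 MPa (tensile)

The aluminium has the larger α, so on heating it would change length more than the concrete if both were free. The rigid plates force a common final length, so the aluminium is put into compression and the concrete into tension, with equal and opposite forces P (no external load).
Setting the final lengths equal and cancelling L: (α₁ − α₂)ΔT = P/(A₁E₁) + P/(A₂E₂).
|α₁ − α₂|·ΔT = 12.9×10⁻⁶ × 142 = 0.001832.
1/(A₁E₁) + 1/(A₂E₂) = 1/(1525×70×10³) + 1/(2300×35×10³) = 2.179×10⁻⁸ N⁻¹.
P = 0.001832 / 2.179×10⁻⁸ = 84070 N = 84.07 kN.
σ_{concrete} = P/A₂ = 84070/2300 = 36.55 MPa, tensile.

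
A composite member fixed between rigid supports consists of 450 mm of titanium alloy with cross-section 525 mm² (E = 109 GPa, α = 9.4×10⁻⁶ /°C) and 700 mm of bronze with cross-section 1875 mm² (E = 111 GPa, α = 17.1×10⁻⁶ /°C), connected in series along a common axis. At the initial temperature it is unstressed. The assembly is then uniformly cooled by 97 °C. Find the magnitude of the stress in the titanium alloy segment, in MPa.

If the supports were absent, the total length change would be Σ αᵢΔT Lᵢ = 9.4×10⁻⁶×97×450 + 17.1×10⁻⁶×97×700 = 1.571 mm.
The walls prevent any net length change, so an axial force P (same in every segment) develops. Compatibility: P · Σ Lᵢ/(AᵢEᵢ) = δ_free.
The series flexibility is Σ Lᵢ/(AᵢEᵢ) = 450/(525×109×10³) + 700/(1875×111×10³) = 1.123×10⁻⁵ mm/N.
So P = 1.571 / 1.123×10⁻⁵ = 140 kN, tensile.
σ_{titanium alloy} = P / A = 140000 / 525 = 266.6 MPa.

σ ≈ 267 MPa (tensile)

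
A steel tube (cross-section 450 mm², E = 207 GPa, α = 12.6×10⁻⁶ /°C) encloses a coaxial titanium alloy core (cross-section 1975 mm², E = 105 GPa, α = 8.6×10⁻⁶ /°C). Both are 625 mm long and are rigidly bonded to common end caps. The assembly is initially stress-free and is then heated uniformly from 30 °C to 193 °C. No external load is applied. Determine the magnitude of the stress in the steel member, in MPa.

σ ≈ 93.1 MPa (compressive)

The steel has the larger α, so on heating it would change length more than the titanium alloy if both were free. The rigid plates force a common final length, so the steel is put into compression and the titanium alloy into tension, with equal and opposite forces P (no external load).
Compatibility of the two members (thermal + elastic change equal): (α₁ − α₂)ΔT = P·[1/(A₁E₁) + 1/(A₂E₂)].
|α₁ − α₂|·ΔT = 4×10⁻⁶ × 163 = 0.000652.
1/(A₁E₁) + 1/(A₂E₂) = 1/(450×207×10³) + 1/(1975×105×10³) = 1.556×10⁻⁸ N⁻¹.
So P = 0.000652 / 1.556×10⁻⁸ = 41.91 kN.
σ_{steel} = P/A₁ = 41910/450 = 93.13 MPa, compressive.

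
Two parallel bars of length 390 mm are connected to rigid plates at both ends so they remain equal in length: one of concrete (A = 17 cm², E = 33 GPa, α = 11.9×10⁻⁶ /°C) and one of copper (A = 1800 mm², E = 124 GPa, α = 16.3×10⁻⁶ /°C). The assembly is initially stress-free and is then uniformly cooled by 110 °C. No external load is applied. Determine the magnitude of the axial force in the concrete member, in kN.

P ≈ 21.7 kN (compressive in the concrete)

Equilibrium of a rigid end plate with no external load gives equal and opposite internal forces ±P in the two members. Since α_{copper} > α_{concrete}, cooling drives the copper into tension and the concrete into compression.
Compatibility of the two members (thermal + elastic change equal): (α₁ − α₂)ΔT = P·[1/(A₁E₁) + 1/(A₂E₂)].
|α₁ − α₂|·ΔT = 4.4×10⁻⁶ × 110 = 0.000484.
1/(A₁E₁) + 1/(A₂E₂) = 1/(1700×33×10³) + 1/(1800×124×10³) = 2.231×10⁻⁸ N⁻¹.
P = 0.000484 / 2.231×10⁻⁸ = 21700 N = 21.7 kN.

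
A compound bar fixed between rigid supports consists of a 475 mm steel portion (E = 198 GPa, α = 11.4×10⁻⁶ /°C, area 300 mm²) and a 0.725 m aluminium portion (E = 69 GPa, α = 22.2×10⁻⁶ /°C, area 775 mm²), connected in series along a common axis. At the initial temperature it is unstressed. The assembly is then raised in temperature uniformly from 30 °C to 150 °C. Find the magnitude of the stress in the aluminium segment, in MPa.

σ ≈ 155 MPa (compressive)

Free thermal expansion of the whole bar: Σ αᵢΔT Lᵢ = 11.4×10⁻⁶×120×475 + 22.2×10⁻⁶×120×725 = 2.581 mm.
The walls prevent any net length change, so an axial force P (same in every segment) develops. Compatibility: P · Σ Lᵢ/(AᵢEᵢ) = δ_free.
The series flexibility is Σ Lᵢ/(AᵢEᵢ) = 475/(300×198×10³) + 725/(775×69×10³) = 2.155×10⁻⁵ mm/N.
P = 2.581 / 2.155×10⁻⁵ = 119800 N = 119.8 kN, compressive.
σ_{aluminium} = P / A = 119800 / 775 = 154.5 MPa.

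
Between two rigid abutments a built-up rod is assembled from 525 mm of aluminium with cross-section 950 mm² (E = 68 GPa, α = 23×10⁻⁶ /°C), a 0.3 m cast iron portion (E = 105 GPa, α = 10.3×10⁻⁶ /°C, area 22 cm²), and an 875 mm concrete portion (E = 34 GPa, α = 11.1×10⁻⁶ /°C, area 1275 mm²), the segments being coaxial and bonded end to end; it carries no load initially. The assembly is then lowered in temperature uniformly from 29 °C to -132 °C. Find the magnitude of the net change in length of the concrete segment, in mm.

|ΔL| ≈ 1.17 mm

Free thermal contraction of the whole bar: Σ αᵢΔT Lᵢ = 23×10⁻⁶×161×525 + 10.3×10⁻⁶×161×300 + 11.1×10⁻⁶×161×875 = 4.005 mm.
The walls prevent any net length change, so an axial force P (same in every segment) develops. Compatibility: P · Σ Lᵢ/(AᵢEᵢ) = δ_free.
The series flexibility is Σ Lᵢ/(AᵢEᵢ) = 525/(950×68×10³) + 300/(2200×105×10³) + 875/(1275×34×10³) = 2.961×10⁻⁵ mm/N.
P = 4.005 / 2.961×10⁻⁵ = 135300 N = 135.3 kN, tensile.
For the concrete segment, free thermal change = 11.1×10⁻⁶×161×875 = 1.564 mm and elastic change from P = 135300×875/(1275×34×10³) = 2.73 mm; these oppose, so the net change is 1.17 mm (segment lengthens).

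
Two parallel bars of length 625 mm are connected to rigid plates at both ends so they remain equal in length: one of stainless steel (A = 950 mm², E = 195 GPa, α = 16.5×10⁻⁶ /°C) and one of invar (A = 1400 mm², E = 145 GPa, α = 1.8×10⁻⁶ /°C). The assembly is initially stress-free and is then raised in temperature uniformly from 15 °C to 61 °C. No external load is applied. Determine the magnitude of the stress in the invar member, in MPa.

Equilibrium of a rigid end plate with no external load gives equal and opposite internal forces ±P in the two members. Since α_{stainless steel} > α_{invar}, heating drives the stainless steel into compression and the invar into tension.
Setting the final lengths equal and cancelling L: (α₁ − α₂)ΔT = P/(A₁E₁) + P/(A₂E₂).
|α₁ − α₂|·ΔT = 14.7×10⁻⁶ × 46 = 0.0006762.
1/(A₁E₁) + 1/(A₂E₂) = 1/(950×195×10³) + 1/(1400×145×10³) = 1.032×10⁻⁸ N⁻¹.
P = 0.0006762 / 1.032×10⁻⁸ = 65500 N = 65.5 kN.
σ_{invar} = P/A₂ = 65500/1400 = 46.78 MPa, tensile.

σ ≈ 46.8 MPa (tensile)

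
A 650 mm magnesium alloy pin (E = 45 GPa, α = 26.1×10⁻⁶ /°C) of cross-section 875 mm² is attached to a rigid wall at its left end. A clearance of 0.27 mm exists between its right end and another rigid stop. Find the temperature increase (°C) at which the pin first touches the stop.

ΔT ≈ 15.9 °C

Contact occurs when the free expansion equals the gap: αΔT L = 0.27 mm.
ΔT = 0.27 / (26.1×10⁻⁶ × 650) = 15.92 °C.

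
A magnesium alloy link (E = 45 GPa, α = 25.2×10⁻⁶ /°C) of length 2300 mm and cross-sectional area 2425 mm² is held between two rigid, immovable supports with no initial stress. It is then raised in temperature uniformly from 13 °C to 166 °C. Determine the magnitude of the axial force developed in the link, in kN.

With zero net strain, σ = E·αΔT = 45 GPa × 25.2×10⁻⁶ × 153 = 173.5 MPa.
Then P = σA = 173.5 × 2425 mm² = 420.7 kN, compressive.

P ≈ 421 kN (compressive)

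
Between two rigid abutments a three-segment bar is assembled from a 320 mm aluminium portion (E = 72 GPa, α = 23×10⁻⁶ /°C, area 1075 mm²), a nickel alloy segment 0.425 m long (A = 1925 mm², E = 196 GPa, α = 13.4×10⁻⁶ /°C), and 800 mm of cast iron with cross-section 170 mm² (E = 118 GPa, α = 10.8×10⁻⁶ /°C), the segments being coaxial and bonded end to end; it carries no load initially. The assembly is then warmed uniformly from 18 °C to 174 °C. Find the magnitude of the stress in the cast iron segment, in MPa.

If the supports were absent, the total length change would be Σ αᵢΔT Lᵢ = 23×10⁻⁶×156×320 + 13.4×10⁻⁶×156×425 + 10.8×10⁻⁶×156×800 = 3.384 mm.
Since the ends are fixed, an axial force P builds up, equal in every segment, with P · Σ Lᵢ/(AᵢEᵢ) = δ_free.
The series flexibility is Σ Lᵢ/(AᵢEᵢ) = 320/(1075×72×10³) + 425/(1925×196×10³) + 800/(170×118×10³) = 4.514×10⁻⁵ mm/N.
So P = 3.384 / 4.514×10⁻⁵ = 74.97 kN, compressive.
σ_{cast iron} = P / A = 74970 / 170 = 441 MPa.

σ ≈ 441 MPa (compressive)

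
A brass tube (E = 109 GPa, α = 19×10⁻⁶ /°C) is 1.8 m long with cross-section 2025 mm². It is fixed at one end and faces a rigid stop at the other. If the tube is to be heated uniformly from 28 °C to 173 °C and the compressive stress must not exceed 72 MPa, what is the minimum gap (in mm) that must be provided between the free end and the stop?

g ≈ 3.77 mm

With no wall the tube would lengthen by αΔT L = 19×10⁻⁶ × 145 × 1800 = 4.959 mm.
A stress of 72 MPa corresponds to the wall pushing the tube back by σL/E = 72×1800/(109×10³) = 1.189 mm.
The gap must absorb the remainder: g_min = 4.959 − 1.189 = 3.77 mm.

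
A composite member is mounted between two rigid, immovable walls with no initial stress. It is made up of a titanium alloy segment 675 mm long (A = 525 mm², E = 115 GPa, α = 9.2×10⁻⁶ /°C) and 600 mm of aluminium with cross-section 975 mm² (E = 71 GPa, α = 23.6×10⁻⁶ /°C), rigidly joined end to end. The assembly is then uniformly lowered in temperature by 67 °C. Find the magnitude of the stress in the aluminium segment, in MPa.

If the supports were absent, the total length change would be Σ αᵢΔT Lᵢ = 9.2×10⁻⁶×67×675 + 23.6×10⁻⁶×67×600 = 1.365 mm.
Since the ends are fixed, an axial force P builds up, equal in every segment, with P · Σ Lᵢ/(AᵢEᵢ) = δ_free.
Σ Lᵢ/(AᵢEᵢ) = 675/(525×115×10³) + 600/(975×71×10³) = 1.985×10⁻⁵ mm/N.
So P = 1.365 / 1.985×10⁻⁵ = 68.76 kN, tensile.
σ_{aluminium} = P / A = 68760 / 975 = 70.53 MPa.

σ ≈ 70.5 MPa (tensile)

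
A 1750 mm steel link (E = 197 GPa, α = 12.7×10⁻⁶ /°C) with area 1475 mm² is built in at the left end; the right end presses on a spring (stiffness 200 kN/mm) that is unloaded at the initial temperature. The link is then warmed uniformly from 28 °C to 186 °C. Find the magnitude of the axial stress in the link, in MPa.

The unrestrained thermal change is αΔT L = 12.7×10⁻⁶ × 158 × 1750 = 3.512 mm.
With a force P in the spring, the elastic change of the link is PL/(AE) and that of the spring is P/k; compatibility requires their sum to equal δ_free.
So P = δ_free / [L/(AE) + 1/k] = 3.512 / [ 1750/(1475×197×10³) + 1/(200×10³) ].
P = 3.512 / 1.102×10⁻⁵ = 318600 N.
σ = P/A = 318600/1475 = 216 MPa.

σ ≈ 216 MPa (compressive)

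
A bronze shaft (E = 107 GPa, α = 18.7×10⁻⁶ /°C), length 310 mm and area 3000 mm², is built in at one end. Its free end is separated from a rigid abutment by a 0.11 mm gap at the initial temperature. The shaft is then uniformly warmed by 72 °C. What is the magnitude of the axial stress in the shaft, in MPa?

If the wall were absent the shaft would grow by αΔT L = 18.7×10⁻⁶ × 72 × 310 = 0.4174 mm.
This exceeds the 0.11 mm gap, so the wall pushes back. The portion of expansion that must be recovered elastically is δ_free − gap = 0.4174 − 0.11 = 0.3074 mm.
That suppressed elongation corresponds to σ = E·Δ/L = 107×10³ × 0.3074/310 = 106.1 MPa.

σ ≈ 106 MPa (compressive)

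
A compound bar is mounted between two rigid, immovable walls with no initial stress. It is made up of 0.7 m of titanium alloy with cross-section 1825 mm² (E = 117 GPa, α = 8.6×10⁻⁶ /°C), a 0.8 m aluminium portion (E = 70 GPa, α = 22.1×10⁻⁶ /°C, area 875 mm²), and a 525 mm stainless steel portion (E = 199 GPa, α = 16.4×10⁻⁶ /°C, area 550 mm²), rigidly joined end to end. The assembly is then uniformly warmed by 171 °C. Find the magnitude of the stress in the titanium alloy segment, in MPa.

σ ≈ 143 MPa (compressive)

If the supports were absent, the total length change would be Σ αᵢΔT Lᵢ = 8.6×10⁻⁶×171×700 + 22.1×10⁻⁶×171×800 + 16.4×10⁻⁶×171×525 = 5.525 mm.
The rigid supports impose zero overall length change; the single axial force P common to all segments must satisfy P Σ Lᵢ/(AᵢEᵢ) = δ_free.
Σ Lᵢ/(AᵢEᵢ) = 700/(1825×117×10³) + 800/(875×70×10³) + 525/(550×199×10³) = 2.114×10⁻⁵ mm/N.
So P = 5.525 / 2.114×10⁻⁵ = 261.4 kN, compressive.
σ_{titanium alloy} = P / A = 261400 / 1825 = 143.2 MPa.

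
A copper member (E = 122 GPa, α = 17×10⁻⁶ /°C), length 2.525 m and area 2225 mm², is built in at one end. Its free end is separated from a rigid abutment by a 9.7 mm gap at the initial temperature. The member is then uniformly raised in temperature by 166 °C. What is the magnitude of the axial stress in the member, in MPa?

If the wall were absent the member would grow by αΔT L = 17×10⁻⁶ × 166 × 2525 = 7.126 mm.
Since δ_free = 7.13 mm is less than the 9.7 mm gap, the member never touches the wall. No axial force develops.

σ ≈ 0 MPa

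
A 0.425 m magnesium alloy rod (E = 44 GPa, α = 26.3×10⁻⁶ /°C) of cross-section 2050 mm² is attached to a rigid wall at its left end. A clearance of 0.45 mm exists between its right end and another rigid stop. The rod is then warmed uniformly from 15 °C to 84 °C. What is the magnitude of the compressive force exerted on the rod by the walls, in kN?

P ≈ 68.2 kN

Free thermal elongation = αΔT L = 26.3×10⁻⁶ × 69 × 425 = 0.7712 mm.
This exceeds the 0.45 mm gap, so the wall pushes back. The portion of expansion that must be recovered elastically is δ_free − gap = 0.7712 − 0.45 = 0.3212 mm.
That suppressed elongation corresponds to σ = E·Δ/L = 44×10³ × 0.3212/425 = 33.26 MPa.
Force on the wall = σA = 33.26 × 2050 mm² = 68.18 kN.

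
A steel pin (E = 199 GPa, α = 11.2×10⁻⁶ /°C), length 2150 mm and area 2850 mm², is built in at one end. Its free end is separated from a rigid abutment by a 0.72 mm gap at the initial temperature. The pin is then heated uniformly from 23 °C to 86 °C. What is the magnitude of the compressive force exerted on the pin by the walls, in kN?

If the wall were absent the pin would grow by αΔT L = 11.2×10⁻⁶ × 63 × 2150 = 1.517 mm.
The gap closes (δ_free > 0.72 mm) and the wall then resists a further 1.517 − 0.72 = 0.797 mm of expansion.
Compatibility: PL/(AE) = 0.797 mm, so σ = P/A = E × (0.797/2150) = 73.77 MPa.
Force on the wall = σA = 73.77 × 2850 mm² = 210.3 kN.

P ≈ 210 kN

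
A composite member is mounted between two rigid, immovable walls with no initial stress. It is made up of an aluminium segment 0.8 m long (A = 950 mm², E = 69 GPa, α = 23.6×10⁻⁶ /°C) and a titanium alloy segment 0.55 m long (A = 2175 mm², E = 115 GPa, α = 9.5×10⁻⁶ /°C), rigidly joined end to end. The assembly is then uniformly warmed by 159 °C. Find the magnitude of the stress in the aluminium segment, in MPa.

σ ≈ 280 MPa (compressive)

Free thermal expansion of the whole bar: Σ αᵢΔT Lᵢ = 23.6×10⁻⁶×159×800 + 9.5×10⁻⁶×159×550 = 3.833 mm.
The walls prevent any net length change, so an axial force P (same in every segment) develops. Compatibility: P · Σ Lᵢ/(AᵢEᵢ) = δ_free.
The series flexibility is Σ Lᵢ/(AᵢEᵢ) = 800/(950×69×10³) + 550/(2175×115×10³) = 1.44×10⁻⁵ mm/N.
So P = 3.833 / 1.44×10⁻⁵ = 266.1 kN, compressive.
σ_{aluminium} = P / A = 266100 / 950 = 280.1 MPa.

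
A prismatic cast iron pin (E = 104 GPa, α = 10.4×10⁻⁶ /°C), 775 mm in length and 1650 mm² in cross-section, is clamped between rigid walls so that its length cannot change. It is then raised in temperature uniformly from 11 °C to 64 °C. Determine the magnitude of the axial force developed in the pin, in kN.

P ≈ 94.6 kN (compressive)

Full restraint means ε = 0, so the stress is σ = EαΔT = 104×10³ × 10.4×10⁻⁶ × 53 = 57.32 MPa.
P = AEαΔT = 1650 × 104×10³ × 10.4×10⁻⁶ × 53 = 94.59 kN (compressive).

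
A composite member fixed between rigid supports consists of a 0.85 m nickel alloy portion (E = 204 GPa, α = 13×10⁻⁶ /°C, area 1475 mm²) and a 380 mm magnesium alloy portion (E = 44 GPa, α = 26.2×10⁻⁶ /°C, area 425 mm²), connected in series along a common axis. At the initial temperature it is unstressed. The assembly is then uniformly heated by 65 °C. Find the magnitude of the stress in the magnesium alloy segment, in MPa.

σ ≈ 139 MPa (compressive)

If the supports were absent, the total length change would be Σ αᵢΔT Lᵢ = 13×10⁻⁶×65×850 + 26.2×10⁻⁶×65×380 = 1.365 mm.
Since the ends are fixed, an axial force P builds up, equal in every segment, with P · Σ Lᵢ/(AᵢEᵢ) = δ_free.
The series flexibility is Σ Lᵢ/(AᵢEᵢ) = 850/(1475×204×10³) + 380/(425×44×10³) = 2.315×10⁻⁵ mm/N.
P = 1.365 / 2.315×10⁻⁵ = 58990 N = 58.99 kN, compressive.
σ_{magnesium alloy} = P / A = 58990 / 425 = 138.8 MPa.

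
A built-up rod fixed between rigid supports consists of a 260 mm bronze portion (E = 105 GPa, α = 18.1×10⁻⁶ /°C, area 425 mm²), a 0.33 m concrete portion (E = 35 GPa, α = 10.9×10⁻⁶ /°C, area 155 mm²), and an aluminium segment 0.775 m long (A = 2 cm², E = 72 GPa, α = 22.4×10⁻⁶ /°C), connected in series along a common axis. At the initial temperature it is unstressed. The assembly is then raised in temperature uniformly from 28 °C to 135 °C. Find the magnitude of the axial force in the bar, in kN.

P ≈ 22.8 kN (compressive)

With the walls removed the bar would change length by δ_free = Σ αᵢΔT Lᵢ = 18.1×10⁻⁶×107×260 + 10.9×10⁻⁶×107×330 + 22.4×10⁻⁶×107×775 = 2.746 mm.
The walls prevent any net length change, so an axial force P (same in every segment) develops. Compatibility: P · Σ Lᵢ/(AᵢEᵢ) = δ_free.
Σ Lᵢ/(AᵢEᵢ) = 260/(425×105×10³) + 330/(155×35×10³) + 775/(200×72×10³) = 0.0001205 mm/N.
Hence P = δ_free / Σ(L/AE) = 2.746/0.0001205 = 22.79 kN (compressive).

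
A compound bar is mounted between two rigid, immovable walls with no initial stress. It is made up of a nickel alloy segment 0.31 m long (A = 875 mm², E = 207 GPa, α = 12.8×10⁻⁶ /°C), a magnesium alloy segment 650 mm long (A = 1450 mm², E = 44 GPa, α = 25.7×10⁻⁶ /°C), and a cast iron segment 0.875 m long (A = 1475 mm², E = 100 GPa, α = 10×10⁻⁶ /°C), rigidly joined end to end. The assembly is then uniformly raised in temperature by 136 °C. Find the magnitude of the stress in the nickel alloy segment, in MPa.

With the walls removed the bar would change length by δ_free = Σ αᵢΔT Lᵢ = 12.8×10⁻⁶×136×310 + 25.7×10⁻⁶×136×650 + 10×10⁻⁶×136×875 = 4.002 mm.
The walls prevent any net length change, so an axial force P (same in every segment) develops. Compatibility: P · Σ Lᵢ/(AᵢEᵢ) = δ_free.
The series flexibility is Σ Lᵢ/(AᵢEᵢ) = 310/(875×207×10³) + 650/(1450×44×10³) + 875/(1475×100×10³) = 1.783×10⁻⁵ mm/N.
So P = 4.002 / 1.783×10⁻⁵ = 224.4 kN, compressive.
σ_{nickel alloy} = P / A = 224400 / 875 = 256.5 MPa.

σ ≈ 256 MPa (compressive)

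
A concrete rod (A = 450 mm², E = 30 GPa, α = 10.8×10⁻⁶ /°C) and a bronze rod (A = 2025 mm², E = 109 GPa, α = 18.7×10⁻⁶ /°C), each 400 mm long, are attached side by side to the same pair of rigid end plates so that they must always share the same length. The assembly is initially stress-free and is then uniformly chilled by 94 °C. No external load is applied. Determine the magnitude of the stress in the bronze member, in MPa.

Equilibrium of a rigid end plate with no external load gives equal and opposite internal forces ±P in the two members. Since α_{bronze} > α_{concrete}, cooling drives the bronze into tension and the concrete into compression.
Compatibility of the two members (thermal + elastic change equal): (α₁ − α₂)ΔT = P·[1/(A₁E₁) + 1/(A₂E₂)].
|α₁ − α₂|·ΔT = 7.9×10⁻⁶ × 94 = 0.0007426.
1/(A₁E₁) + 1/(A₂E₂) = 1/(450×30×10³) + 1/(2025×109×10³) = 7.86×10⁻⁸ N⁻¹.
P = 0.0007426 / 7.86×10⁻⁸ = 9447 N = 9.447 kN.
σ_{bronze} = P/A₂ = 9447/2025 = 4.665 MPa, tensile.

σ ≈ 4.67 MPa (tensile)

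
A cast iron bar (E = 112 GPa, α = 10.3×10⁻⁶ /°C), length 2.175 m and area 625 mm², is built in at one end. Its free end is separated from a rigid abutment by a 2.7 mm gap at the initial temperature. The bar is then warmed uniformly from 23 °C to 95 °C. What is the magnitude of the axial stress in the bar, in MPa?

σ ≈ 0 MPa

Unrestrained expansion: δ_free = αΔT L = 10.3×10⁻⁶ × 72 × 2175 = 1.613 mm.
This is smaller than the 2.7 mm clearance, so the bar expands freely without reaching the stop — the stress is zero.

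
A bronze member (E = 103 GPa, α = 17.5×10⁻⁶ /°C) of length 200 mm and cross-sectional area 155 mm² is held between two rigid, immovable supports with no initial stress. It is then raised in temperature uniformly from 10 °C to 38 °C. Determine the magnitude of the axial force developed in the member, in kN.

P ≈ 7.82 kN (compressive)

With zero net strain, σ = E·αΔT = 103 GPa × 17.5×10⁻⁶ × 28 = 50.47 MPa.
P = AEαΔT = 155 × 103×10³ × 17.5×10⁻⁶ × 28 = 7.823 kN (compressive).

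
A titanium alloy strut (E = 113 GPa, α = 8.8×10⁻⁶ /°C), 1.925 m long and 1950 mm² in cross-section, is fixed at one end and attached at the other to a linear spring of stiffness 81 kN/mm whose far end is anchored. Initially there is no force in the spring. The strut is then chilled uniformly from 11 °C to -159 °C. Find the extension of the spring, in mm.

If the spring were absent the strut would shorten by αΔT L = 8.8×10⁻⁶ × 170 × 1925 = 2.88 mm.
Let P be the tensile force in the spring. The strut extends elastically by PL/(AE) and the spring stretches by P/k; together these equal δ_free.
P [ L/(AE) + 1/k ] = δ_free → P [ 1925/(1950×113×10³) + 1/(81×10³) ] = 2.88.
P = 2.88 / 2.108×10⁻⁵ = 136600 N.
Spring extension = P/k = 136600/(81×10³) = 1.686 mm.

δ ≈ 1.69 mm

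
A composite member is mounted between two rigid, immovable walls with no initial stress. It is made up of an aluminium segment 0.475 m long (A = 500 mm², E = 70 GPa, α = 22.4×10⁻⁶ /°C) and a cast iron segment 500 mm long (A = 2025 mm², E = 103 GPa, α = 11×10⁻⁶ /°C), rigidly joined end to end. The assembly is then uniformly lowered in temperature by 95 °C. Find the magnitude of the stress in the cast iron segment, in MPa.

Free thermal contraction of the whole bar: Σ αᵢΔT Lᵢ = 22.4×10⁻⁶×95×475 + 11×10⁻⁶×95×500 = 1.533 mm.
The walls prevent any net length change, so an axial force P (same in every segment) develops. Compatibility: P · Σ Lᵢ/(AᵢEᵢ) = δ_free.
Σ Lᵢ/(AᵢEᵢ) = 475/(500×70×10³) + 500/(2025×103×10³) = 1.597×10⁻⁵ mm/N.
So P = 1.533 / 1.597×10⁻⁵ = 96.02 kN, tensile.
σ_{cast iron} = P / A = 96020 / 2025 = 47.42 MPa.

σ ≈ 47.4 MPa (tensile)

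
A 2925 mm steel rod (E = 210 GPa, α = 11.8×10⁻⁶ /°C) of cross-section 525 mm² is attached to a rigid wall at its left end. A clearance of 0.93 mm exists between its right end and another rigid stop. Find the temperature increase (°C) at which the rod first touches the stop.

Contact occurs when the free expansion equals the gap: αΔT L = 0.93 mm.
ΔT = 0.93 / (11.8×10⁻⁶ × 2925) = 26.94 °C.

ΔT ≈ 26.9 °C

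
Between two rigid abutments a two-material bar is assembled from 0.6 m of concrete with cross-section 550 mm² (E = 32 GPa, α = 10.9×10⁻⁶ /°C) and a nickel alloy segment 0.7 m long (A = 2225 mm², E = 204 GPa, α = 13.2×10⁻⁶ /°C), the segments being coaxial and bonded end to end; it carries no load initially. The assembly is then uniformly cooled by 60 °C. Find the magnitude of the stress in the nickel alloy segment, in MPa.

With the walls removed the bar would change length by δ_free = Σ αᵢΔT Lᵢ = 10.9×10⁻⁶×60×600 + 13.2×10⁻⁶×60×700 = 0.9468 mm.
The rigid supports impose zero overall length change; the single axial force P common to all segments must satisfy P Σ Lᵢ/(AᵢEᵢ) = δ_free.
Σ Lᵢ/(AᵢEᵢ) = 600/(550×32×10³) + 700/(2225×204×10³) = 3.563×10⁻⁵ mm/N.
So P = 0.9468 / 3.563×10⁻⁵ = 26.57 kN, tensile.
σ_{nickel alloy} = P / A = 26570 / 2225 = 11.94 MPa.

σ ≈ 11.9 MPa (tensile)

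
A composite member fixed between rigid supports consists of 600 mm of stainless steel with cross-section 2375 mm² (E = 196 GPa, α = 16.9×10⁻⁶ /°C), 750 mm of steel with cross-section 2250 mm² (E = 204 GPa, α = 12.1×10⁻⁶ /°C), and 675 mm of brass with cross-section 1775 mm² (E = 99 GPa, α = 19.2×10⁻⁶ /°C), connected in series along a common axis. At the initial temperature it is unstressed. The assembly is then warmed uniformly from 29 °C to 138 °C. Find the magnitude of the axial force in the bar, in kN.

If the supports were absent, the total length change would be Σ αᵢΔT Lᵢ = 16.9×10⁻⁶×109×600 + 12.1×10⁻⁶×109×750 + 19.2×10⁻⁶×109×675 = 3.507 mm.
The walls prevent any net length change, so an axial force P (same in every segment) develops. Compatibility: P · Σ Lᵢ/(AᵢEᵢ) = δ_free.
Σ Lᵢ/(AᵢEᵢ) = 600/(2375×196×10³) + 750/(2250×204×10³) + 675/(1775×99×10³) = 6.764×10⁻⁶ mm/N.
P = 3.507 / 6.764×10⁻⁶ = 518500 N = 518.5 kN, compressive.

P ≈ 518 kN (compressive)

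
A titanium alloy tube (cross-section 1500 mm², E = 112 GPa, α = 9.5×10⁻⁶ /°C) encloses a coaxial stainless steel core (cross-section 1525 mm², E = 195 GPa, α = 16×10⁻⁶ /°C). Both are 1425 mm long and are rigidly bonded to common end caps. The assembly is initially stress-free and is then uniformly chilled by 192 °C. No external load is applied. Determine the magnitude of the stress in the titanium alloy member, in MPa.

The stainless steel has the larger α, so on cooling it would change length more than the titanium alloy if both were free. The rigid plates force a common final length, so the stainless steel is put into tension and the titanium alloy into compression, with equal and opposite forces P (no external load).
Equating the net (thermal + elastic) strains gives |α₁ − α₂|·ΔT = P·[1/(A₁E₁) + 1/(A₂E₂)].
|α₁ − α₂|·ΔT = 6.5×10⁻⁶ × 192 = 0.001248.
1/(A₁E₁) + 1/(A₂E₂) = 1/(1500×112×10³) + 1/(1525×195×10³) = 9.315×10⁻⁹ N⁻¹.
P = 0.001248 / 9.315×10⁻⁹ = 134000 N = 134 kN.
σ_{titanium alloy} = P/A₁ = 134000/1500 = 89.32 MPa, compressive.

σ ≈ 89.3 MPa (compressive)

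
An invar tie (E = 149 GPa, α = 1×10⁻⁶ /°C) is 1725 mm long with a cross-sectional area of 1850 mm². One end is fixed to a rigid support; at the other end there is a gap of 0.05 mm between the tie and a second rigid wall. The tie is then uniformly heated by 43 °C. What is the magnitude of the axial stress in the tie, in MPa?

Unrestrained expansion: δ_free = αΔT L = 1×10⁻⁶ × 43 × 1725 = 0.07417 mm.
This exceeds the 0.05 mm gap, so the wall pushes back. The portion of expansion that must be recovered elastically is δ_free − gap = 0.07417 − 0.05 = 0.02417 mm.
Compatibility: PL/(AE) = 0.02417 mm, so σ = P/A = E × (0.02417/1725) = 2.088 MPa.

σ ≈ 2.09 MPa (compressive)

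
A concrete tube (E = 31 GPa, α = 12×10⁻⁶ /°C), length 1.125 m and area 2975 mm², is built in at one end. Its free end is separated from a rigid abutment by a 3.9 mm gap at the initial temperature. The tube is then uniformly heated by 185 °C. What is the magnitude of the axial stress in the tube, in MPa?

σ ≈ 0 MPa

Free thermal elongation = αΔT L = 12×10⁻⁶ × 185 × 1125 = 2.498 mm.
This is smaller than the 3.9 mm clearance, so the tube expands freely without reaching the stop — the stress is zero.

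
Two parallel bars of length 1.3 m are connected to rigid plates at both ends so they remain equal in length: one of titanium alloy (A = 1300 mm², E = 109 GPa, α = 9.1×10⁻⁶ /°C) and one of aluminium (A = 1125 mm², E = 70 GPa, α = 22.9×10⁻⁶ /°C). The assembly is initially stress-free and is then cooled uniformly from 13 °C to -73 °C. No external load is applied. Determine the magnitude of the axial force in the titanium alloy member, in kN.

Equilibrium of a rigid end plate with no external load gives equal and opposite internal forces ±P in the two members. Since α_{aluminium} > α_{titanium alloy}, cooling drives the aluminium into tension and the titanium alloy into compression.
Equating the net (thermal + elastic) strains gives |α₁ − α₂|·ΔT = P·[1/(A₁E₁) + 1/(A₂E₂)].
|α₁ − α₂|·ΔT = 13.8×10⁻⁶ × 86 = 0.001187.
1/(A₁E₁) + 1/(A₂E₂) = 1/(1300×109×10³) + 1/(1125×70×10³) = 1.976×10⁻⁸ N⁻¹.
So P = 0.001187 / 1.976×10⁻⁸ = 60.07 kN.

P ≈ 60.1 kN (compressive in the titanium alloy)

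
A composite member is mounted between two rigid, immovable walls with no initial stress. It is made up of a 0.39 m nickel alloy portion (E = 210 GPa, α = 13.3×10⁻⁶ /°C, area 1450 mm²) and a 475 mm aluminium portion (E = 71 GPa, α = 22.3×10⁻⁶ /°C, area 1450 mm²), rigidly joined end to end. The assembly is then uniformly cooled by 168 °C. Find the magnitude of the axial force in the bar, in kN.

Free thermal contraction of the whole bar: Σ αᵢΔT Lᵢ = 13.3×10⁻⁶×168×390 + 22.3×10⁻⁶×168×475 = 2.651 mm.
Since the ends are fixed, an axial force P builds up, equal in every segment, with P · Σ Lᵢ/(AᵢEᵢ) = δ_free.
Σ Lᵢ/(AᵢEᵢ) = 390/(1450×210×10³) + 475/(1450×71×10³) = 5.895×10⁻⁶ mm/N.
So P = 2.651 / 5.895×10⁻⁶ = 449.7 kN, tensile.

P ≈ 450 kN (tensile)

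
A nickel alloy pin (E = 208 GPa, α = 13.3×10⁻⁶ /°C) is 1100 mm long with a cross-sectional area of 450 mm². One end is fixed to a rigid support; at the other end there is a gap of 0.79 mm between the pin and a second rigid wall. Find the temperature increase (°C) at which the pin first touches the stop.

ΔT ≈ 54 °C

Contact occurs when the free expansion equals the gap: αΔT L = 0.79 mm.
So ΔT = g/(αL) = 0.79/(13.3×10⁻⁶ × 1100) = 54 °C.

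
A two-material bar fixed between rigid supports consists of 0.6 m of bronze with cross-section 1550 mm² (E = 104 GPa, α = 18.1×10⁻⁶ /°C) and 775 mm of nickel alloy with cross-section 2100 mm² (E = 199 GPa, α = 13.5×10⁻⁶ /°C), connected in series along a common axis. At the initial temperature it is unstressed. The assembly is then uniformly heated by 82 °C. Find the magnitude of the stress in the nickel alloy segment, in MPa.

σ ≈ 149 MPa (compressive)

With the walls removed the bar would change length by δ_free = Σ αᵢΔT Lᵢ = 18.1×10⁻⁶×82×600 + 13.5×10⁻⁶×82×775 = 1.748 mm.
The walls prevent any net length change, so an axial force P (same in every segment) develops. Compatibility: P · Σ Lᵢ/(AᵢEᵢ) = δ_free.
The series flexibility is Σ Lᵢ/(AᵢEᵢ) = 600/(1550×104×10³) + 775/(2100×199×10³) = 5.577×10⁻⁶ mm/N.
P = 1.748 / 5.577×10⁻⁶ = 313500 N = 313.5 kN, compressive.
σ_{nickel alloy} = P / A = 313500 / 2100 = 149.3 MPa.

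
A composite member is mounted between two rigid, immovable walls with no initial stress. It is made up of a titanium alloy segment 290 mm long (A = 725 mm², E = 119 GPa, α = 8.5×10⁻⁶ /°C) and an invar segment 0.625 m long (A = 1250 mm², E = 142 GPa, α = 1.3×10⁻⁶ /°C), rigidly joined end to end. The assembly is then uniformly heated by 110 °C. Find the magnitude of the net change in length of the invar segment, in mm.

Free thermal expansion of the whole bar: Σ αᵢΔT Lᵢ = 8.5×10⁻⁶×110×290 + 1.3×10⁻⁶×110×625 = 0.3605 mm.
Since the ends are fixed, an axial force P builds up, equal in every segment, with P · Σ Lᵢ/(AᵢEᵢ) = δ_free.
The series flexibility is Σ Lᵢ/(AᵢEᵢ) = 290/(725×119×10³) + 625/(1250×142×10³) = 6.882×10⁻⁶ mm/N.
So P = 0.3605 / 6.882×10⁻⁶ = 52.38 kN, compressive.
For the invar segment, free thermal change = 1.3×10⁻⁶×110×625 = 0.08938 mm and elastic change from P = 52380×625/(1250×142×10³) = 0.1844 mm; these oppose, so the net change is 0.0951 mm (segment shortens).

|ΔL| ≈ 0.0951 mm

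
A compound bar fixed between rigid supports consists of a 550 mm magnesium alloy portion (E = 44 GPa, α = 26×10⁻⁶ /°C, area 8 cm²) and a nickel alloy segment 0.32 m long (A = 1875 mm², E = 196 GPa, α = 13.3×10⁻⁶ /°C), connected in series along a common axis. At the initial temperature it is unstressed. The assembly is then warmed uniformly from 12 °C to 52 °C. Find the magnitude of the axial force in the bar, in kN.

P ≈ 45 kN (compressive)

With the walls removed the bar would change length by δ_free = Σ αᵢΔT Lᵢ = 26×10⁻⁶×40×550 + 13.3×10⁻⁶×40×320 = 0.7422 mm.
The walls prevent any net length change, so an axial force P (same in every segment) develops. Compatibility: P · Σ Lᵢ/(AᵢEᵢ) = δ_free.
The series flexibility is Σ Lᵢ/(AᵢEᵢ) = 550/(800×44×10³) + 320/(1875×196×10³) = 1.65×10⁻⁵ mm/N.
Hence P = δ_free / Σ(L/AE) = 0.7422/1.65×10⁻⁵ = 45 kN (compressive).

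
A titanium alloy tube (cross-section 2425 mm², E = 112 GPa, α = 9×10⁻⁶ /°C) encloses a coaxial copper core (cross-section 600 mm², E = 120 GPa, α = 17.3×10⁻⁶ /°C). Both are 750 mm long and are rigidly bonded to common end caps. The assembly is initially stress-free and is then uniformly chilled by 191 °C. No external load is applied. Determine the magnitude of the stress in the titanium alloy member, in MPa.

σ ≈ 37.2 MPa (compressive)

The copper has the larger α, so on cooling it would change length more than the titanium alloy if both were free. The rigid plates force a common final length, so the copper is put into tension and the titanium alloy into compression, with equal and opposite forces P (no external load).
Setting the final lengths equal and cancelling L: (α₁ − α₂)ΔT = P/(A₁E₁) + P/(A₂E₂).
|α₁ − α₂|·ΔT = 8.3×10⁻⁶ × 191 = 0.001585.
1/(A₁E₁) + 1/(A₂E₂) = 1/(2425×112×10³) + 1/(600×120×10³) = 1.757×10⁻⁸ N⁻¹.
P = 0.001585 / 1.757×10⁻⁸ = 90220 N = 90.22 kN.
σ_{titanium alloy} = P/A₁ = 90220/2425 = 37.21 MPa, compressive.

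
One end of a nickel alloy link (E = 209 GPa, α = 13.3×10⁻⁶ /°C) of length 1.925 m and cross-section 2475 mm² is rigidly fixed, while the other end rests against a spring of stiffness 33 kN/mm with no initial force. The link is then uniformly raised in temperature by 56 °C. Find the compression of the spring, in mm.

Free thermal expansion: δ_free = αΔT L = 13.3×10⁻⁶ × 56 × 1925 = 1.434 mm.
Let P be the compressive force at the spring. The link shortens elastically by PL/(AE) and the spring compresses by P/k; together these equal δ_free.
So P = δ_free / [L/(AE) + 1/k] = 1.434 / [ 1925/(2475×209×10³) + 1/(33×10³) ].
P = 1.434 / 3.402×10⁻⁵ = 42140 N.
Spring compression = P/k = 42140/(33×10³) = 1.277 mm.

δ ≈ 1.28 mm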